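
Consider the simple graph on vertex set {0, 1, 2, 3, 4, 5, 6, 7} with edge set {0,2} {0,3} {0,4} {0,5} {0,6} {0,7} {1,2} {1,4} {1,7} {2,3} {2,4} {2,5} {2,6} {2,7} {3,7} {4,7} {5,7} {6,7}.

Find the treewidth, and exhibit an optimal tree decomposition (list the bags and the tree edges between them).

Treewidth 3.
One such decomposition:
Bags: B1 = {0, 2, 5, 7}  B2 = {0, 2, 6, 7}  B3 = {0, 2, 4, 7}  B4 = {1, 2, 4, 7}  B5 = {0, 2, 3, 7}
Tree: B1–B2, B1–B3, B3–B4, B2–B5

Every bag has size at most 4, so the width is 4 − 1 = 3 and tw(G) ≤ 3. On the other hand G contains the 4-clique {0, 2, 3, 7}. A clique must lie in a single bag of any decomposition, so no decomposition can have width below 3. Therefore the treewidth is 3.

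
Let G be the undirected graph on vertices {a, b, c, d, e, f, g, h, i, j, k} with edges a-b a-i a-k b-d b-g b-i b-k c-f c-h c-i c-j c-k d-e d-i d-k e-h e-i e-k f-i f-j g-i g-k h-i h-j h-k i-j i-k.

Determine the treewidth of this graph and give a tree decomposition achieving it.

Each bag holds 4 vertices, so the decomposition has width 3, which upper-bounds the treewidth. Conversely, {c, h, i, j} is a clique of size 4, and the vertices of any clique must share a bag in every tree decomposition; so some bag has ≥ 4 vertices and tw(G) ≥ 3. Therefore the treewidth is 3.

Treewidth 3.
One such decomposition:
Bags: B1 = {b, d, i, k}  B2 = {d, e, i, k}  B3 = {e, h, i, k}  B4 = {c, h, i, k}  B5 = {c, h, i, j}  B6 = {b, g, i, k}  B7 = {a, b, i, k}  B8 = {c, f, i, j}
Tree: B1–B2, B2–B3, B3–B4, B4–B5, B1–B6, B6–B7, B5–B8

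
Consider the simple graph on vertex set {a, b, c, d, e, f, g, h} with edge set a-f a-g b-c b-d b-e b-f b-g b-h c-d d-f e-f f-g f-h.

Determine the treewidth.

2

A width-2 tree decomposition is:
Bags: B1 = {a, f, g}  B2 = {b, f, g}  B3 = {b, f, h}  B4 = {b, e, f}  B5 = {b, d, f}  B6 = {b, c, d}
Tree: B1–B2, B2–B3, B2–B4, B3–B5, B5–B6
Every bag has size at most 3, so the width is 3 − 1 = 2 and tw(G) ≤ 2. For the lower bound, the 3 vertices {b, c, d} are pairwise adjacent, and any tree decomposition puts a clique entirely inside one bag — forcing width ≥ 2. Combining the bounds, tw(G) = 2.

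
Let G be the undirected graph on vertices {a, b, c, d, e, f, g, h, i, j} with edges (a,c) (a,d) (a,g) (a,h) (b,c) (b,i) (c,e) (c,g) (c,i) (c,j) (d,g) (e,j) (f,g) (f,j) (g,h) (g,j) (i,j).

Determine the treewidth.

2

A width-2 tree decomposition is:
Bags: B1 = {a, c, g}  B2 = {a, d, g}  B3 = {c, g, j}  B4 = {c, i, j}  B5 = {c, e, j}  B6 = {a, g, h}  B7 = {f, g, j}  B8 = {b, c, i}
Tree: B1–B2, B1–B3, B3–B4, B3–B5, B1–B6, B3–B7, B4–B8
Every bag has size at most 3, so the width is 3 − 1 = 2 and tw(G) ≤ 2. For the lower bound, the 3 vertices {a, d, g} are pairwise adjacent, and any tree decomposition puts a clique entirely inside one bag — forcing width ≥ 2. The upper and lower bounds meet at 2, so that is the treewidth.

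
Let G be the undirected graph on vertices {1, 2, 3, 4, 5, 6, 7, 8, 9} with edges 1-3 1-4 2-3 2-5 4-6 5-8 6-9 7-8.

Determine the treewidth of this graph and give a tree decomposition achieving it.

Treewidth 1.
One optimal decomposition is:
Bags: B1 = {7, 8}  B2 = {5, 8}  B3 = {2, 5}  B4 = {2, 3}  B5 = {1, 3}  B6 = {1, 4}  B7 = {4, 6}  B8 = {6, 9}
Tree: B1–B2, B2–B3, B3–B4, B4–B5, B5–B6, B6–B7, B7–B8

Each bag holds 2 vertices, so the decomposition has width 1, which upper-bounds the treewidth. G has an edge, so its treewidth is at least 1. Therefore the treewidth is 1.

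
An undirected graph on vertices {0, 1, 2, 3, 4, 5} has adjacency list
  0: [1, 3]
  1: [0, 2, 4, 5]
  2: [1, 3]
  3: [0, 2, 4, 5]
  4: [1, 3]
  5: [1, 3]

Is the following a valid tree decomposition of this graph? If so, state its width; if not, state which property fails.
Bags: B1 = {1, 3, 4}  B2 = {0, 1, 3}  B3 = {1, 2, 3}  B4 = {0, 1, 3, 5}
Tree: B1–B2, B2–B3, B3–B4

No — bags containing vertex 0 are not connected in the tree.

A tree decomposition must satisfy three properties: every vertex lies in some bag; for every edge, both endpoints lie together in some bag; and for every vertex, the bags containing it form a connected subtree. Here bags containing vertex 0 are not connected in the tree, so the decomposition is invalid.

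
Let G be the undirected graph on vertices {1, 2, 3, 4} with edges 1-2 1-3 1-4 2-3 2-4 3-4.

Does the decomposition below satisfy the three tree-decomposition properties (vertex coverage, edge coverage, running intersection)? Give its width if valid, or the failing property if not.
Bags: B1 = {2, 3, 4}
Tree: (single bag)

No — vertex 1 appears in no bag.

A tree decomposition must satisfy three properties: every vertex lies in some bag; for every edge, both endpoints lie together in some bag; and for every vertex, the bags containing it form a connected subtree. Here vertex 1 appears in no bag, so the decomposition is invalid.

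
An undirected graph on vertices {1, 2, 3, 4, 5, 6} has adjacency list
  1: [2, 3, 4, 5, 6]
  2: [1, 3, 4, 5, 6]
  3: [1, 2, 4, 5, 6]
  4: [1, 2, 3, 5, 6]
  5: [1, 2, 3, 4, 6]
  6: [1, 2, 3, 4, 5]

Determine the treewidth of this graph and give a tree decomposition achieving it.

A single bag containing all 6 vertices is trivially a valid decomposition of width 5. For the lower bound, the 6 vertices {1, 2, 3, 4, 5, 6} are pairwise adjacent, and any tree decomposition puts a clique entirely inside one bag — forcing width ≥ 5. Hence tw(G) = 5 exactly.

Treewidth 5.
One such decomposition:
Bags: B1 = {1, 2, 3, 4, 5, 6}
Tree: (single bag)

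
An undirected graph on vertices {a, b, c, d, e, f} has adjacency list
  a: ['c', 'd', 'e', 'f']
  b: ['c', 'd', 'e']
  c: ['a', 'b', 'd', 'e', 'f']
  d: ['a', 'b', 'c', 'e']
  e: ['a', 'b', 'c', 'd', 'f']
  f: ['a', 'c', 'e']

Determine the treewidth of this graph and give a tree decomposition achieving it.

Treewidth 3.
One such decomposition:
Bags: B1 = {b, c, d, e}  B2 = {a, c, d, e}  B3 = {a, c, e, f}
Tree: B1–B2, B2–B3

Every bag has size at most 4, so the width is 4 − 1 = 3 and tw(G) ≤ 3. For the lower bound, the 4 vertices {a, c, d, e} are pairwise adjacent, and any tree decomposition puts a clique entirely inside one bag — forcing width ≥ 3. Therefore the treewidth is 3.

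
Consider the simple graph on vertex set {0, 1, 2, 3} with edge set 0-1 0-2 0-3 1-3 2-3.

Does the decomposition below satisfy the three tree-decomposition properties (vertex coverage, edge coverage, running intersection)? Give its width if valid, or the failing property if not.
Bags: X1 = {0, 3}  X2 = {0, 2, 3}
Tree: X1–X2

No — vertex 1 appears in no bag.

A tree decomposition must satisfy three properties: every vertex lies in some bag; for every edge, both endpoints lie together in some bag; and for every vertex, the bags containing it form a connected subtree. Here vertex 1 appears in no bag, so the decomposition is invalid.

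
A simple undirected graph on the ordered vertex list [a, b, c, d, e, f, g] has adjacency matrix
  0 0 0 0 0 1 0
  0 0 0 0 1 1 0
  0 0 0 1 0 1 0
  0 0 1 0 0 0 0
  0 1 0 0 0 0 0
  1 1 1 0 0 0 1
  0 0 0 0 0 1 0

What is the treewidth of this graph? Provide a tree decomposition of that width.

Each bag holds 2 vertices, so the decomposition has width 1, which upper-bounds the treewidth. Since G has at least one edge (e.g. f–b), it is not an edgeless graph, so tw(G) ≥ 1. Combining the bounds, tw(G) = 1.

Treewidth 1.
Bags: B1 = {b, f}  B2 = {c, f}  B3 = {b, e}  B4 = {a, f}  B5 = {c, d}  B6 = {f, g}
Tree: B1–B2, B1–B3, B1–B4, B2–B5, B1–B6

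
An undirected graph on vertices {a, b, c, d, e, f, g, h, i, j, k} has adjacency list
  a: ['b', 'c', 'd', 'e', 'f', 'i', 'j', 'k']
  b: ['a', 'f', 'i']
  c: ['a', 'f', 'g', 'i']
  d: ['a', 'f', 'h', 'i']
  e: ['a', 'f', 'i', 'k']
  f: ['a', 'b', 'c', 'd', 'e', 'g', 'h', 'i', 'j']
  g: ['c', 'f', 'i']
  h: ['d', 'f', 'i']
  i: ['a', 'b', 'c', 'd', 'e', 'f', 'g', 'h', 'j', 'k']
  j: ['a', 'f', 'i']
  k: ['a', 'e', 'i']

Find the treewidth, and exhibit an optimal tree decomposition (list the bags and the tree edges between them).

Treewidth 3.
One such decomposition:
Bags: B1 = {a, c, f, i}  B2 = {a, d, f, i}  B3 = {a, e, f, i}  B4 = {c, f, g, i}  B5 = {a, f, i, j}  B6 = {a, b, f, i}  B7 = {d, f, h, i}  B8 = {a, e, i, k}
Tree: B1–B2, B2–B3, B1–B4, B3–B5, B5–B6, B2–B7, B3–B8

Every bag has size at most 4, so the width is 4 − 1 = 3 and tw(G) ≤ 3. On the other hand G contains the 4-clique {c, f, g, i}. A clique must lie in a single bag of any decomposition, so no decomposition can have width below 3. Hence tw(G) = 3 exactly.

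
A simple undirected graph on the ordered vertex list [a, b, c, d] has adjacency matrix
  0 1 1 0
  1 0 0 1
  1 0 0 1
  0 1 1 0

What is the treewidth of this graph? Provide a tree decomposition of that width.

Treewidth 2.
One such decomposition:
Bags: B1 = {b, c, d}  B2 = {a, b, c}
Tree: B1–B2

Each bag holds 3 vertices, so the decomposition has width 2, which upper-bounds the treewidth. Since b–d–c–a–b is a cycle in G, G is not acyclic. Forests are exactly the graphs of treewidth ≤ 1, so tw(G) ≥ 2. The upper and lower bounds meet at 2, so that is the treewidth.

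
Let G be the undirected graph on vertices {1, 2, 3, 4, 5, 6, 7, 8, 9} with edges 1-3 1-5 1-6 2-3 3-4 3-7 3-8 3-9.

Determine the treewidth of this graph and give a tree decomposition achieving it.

The largest bag has 2 vertices, giving width 1; this decomposition certifies tw(G) ≤ 1. G has an edge, so its treewidth is at least 1. Hence tw(G) = 1 exactly.

Treewidth 1.
One optimal decomposition is:
Bags: B1 = {3, 9}  B2 = {1, 3}  B3 = {1, 5}  B4 = {3, 7}  B5 = {1, 6}  B6 = {3, 4}  B7 = {3, 8}  B8 = {2, 3}
Tree: B1–B2, B2–B3, B1–B4, B2–B5, B1–B6, B2–B7, B4–B8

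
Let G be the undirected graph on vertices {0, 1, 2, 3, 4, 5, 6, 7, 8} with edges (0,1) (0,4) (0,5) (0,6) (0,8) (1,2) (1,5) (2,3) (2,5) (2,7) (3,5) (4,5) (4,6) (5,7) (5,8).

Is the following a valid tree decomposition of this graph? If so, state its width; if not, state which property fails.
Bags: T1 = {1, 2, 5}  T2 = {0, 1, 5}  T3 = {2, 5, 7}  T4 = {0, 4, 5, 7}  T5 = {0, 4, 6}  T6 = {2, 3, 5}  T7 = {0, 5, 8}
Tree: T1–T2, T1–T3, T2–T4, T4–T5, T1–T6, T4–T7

No — bags containing vertex 7 are not connected in the tree.

A tree decomposition must satisfy three properties: every vertex lies in some bag; for every edge, both endpoints lie together in some bag; and for every vertex, the bags containing it form a connected subtree. Here bags containing vertex 7 are not connected in the tree, so the decomposition is invalid.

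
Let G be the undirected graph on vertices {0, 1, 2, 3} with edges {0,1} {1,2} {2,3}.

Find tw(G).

1

A width-1 tree decomposition is:
Bags: B1 = {2, 3}  B2 = {1, 2}  B3 = {0, 1}
Tree: B1–B2, B2–B3
Each bag holds 2 vertices, so the decomposition has width 1, which upper-bounds the treewidth. G has an edge, so its treewidth is at least 1. Hence tw(G) = 1 exactly.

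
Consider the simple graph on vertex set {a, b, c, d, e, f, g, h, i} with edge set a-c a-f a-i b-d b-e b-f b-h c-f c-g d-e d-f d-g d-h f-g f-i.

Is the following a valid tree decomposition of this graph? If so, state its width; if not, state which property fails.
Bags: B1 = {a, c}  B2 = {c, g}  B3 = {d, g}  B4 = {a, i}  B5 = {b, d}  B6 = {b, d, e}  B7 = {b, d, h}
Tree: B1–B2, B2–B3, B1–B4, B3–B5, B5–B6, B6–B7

No — vertex f appears in no bag.

A tree decomposition must satisfy three properties: every vertex lies in some bag; for every edge, both endpoints lie together in some bag; and for every vertex, the bags containing it form a connected subtree. Here vertex f appears in no bag, so the decomposition is invalid.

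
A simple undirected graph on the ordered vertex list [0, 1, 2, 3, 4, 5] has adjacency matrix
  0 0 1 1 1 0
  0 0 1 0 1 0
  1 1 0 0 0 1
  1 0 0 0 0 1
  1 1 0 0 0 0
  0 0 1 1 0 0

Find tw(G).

2

A width-2 tree decomposition is:
Bags: B1 = {2, 3, 5}  B2 = {0, 2, 3}  B3 = {0, 1, 2}  B4 = {0, 1, 4}
Tree: B1–B2, B2–B3, B3–B4
The largest bag has 3 vertices, giving width 2; this decomposition certifies tw(G) ≤ 2. The edges 5–3–0–2–5 form a cycle, so G is not a tree and its treewidth is at least 2. Therefore the treewidth is 2.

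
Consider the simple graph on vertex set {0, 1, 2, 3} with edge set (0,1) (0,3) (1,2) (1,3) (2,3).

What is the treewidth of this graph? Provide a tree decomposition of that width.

The largest bag has 3 vertices, giving width 2; this decomposition certifies tw(G) ≤ 2. For the lower bound, the 3 vertices {0, 1, 3} are pairwise adjacent, and any tree decomposition puts a clique entirely inside one bag — forcing width ≥ 2. Therefore the treewidth is 2.

Treewidth 2.
One optimal decomposition is:
Bags: B1 = {0, 1, 3}  B2 = {1, 2, 3}
Tree: B1–B2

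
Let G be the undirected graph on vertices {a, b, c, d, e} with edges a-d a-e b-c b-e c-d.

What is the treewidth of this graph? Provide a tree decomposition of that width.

Each bag holds 3 vertices, so the decomposition has width 2, which upper-bounds the treewidth. The edges c–b–e–a–d–c form a cycle, so G is not a tree and its treewidth is at least 2. The upper and lower bounds meet at 2, so that is the treewidth.

Treewidth 2.
One optimal decomposition is:
Bags: B1 = {b, c, e}  B2 = {a, c, e}  B3 = {a, c, d}
Tree: B1–B2, B2–B3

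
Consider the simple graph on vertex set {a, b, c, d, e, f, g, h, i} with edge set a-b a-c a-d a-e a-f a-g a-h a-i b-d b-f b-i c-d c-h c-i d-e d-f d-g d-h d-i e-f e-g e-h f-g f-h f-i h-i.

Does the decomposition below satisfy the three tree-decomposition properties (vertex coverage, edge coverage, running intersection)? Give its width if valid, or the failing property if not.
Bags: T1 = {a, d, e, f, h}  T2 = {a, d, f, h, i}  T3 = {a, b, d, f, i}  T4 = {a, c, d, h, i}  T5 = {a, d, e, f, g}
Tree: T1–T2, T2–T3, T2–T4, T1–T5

Vertex coverage: the bags together contain {a, b, c, d, e, f, g, h, i}, the full vertex set. Edge coverage: each edge of G has both endpoints in at least one bag. Running intersection: for every vertex, the bags containing it form a connected subtree. All three properties hold, so this is a valid tree decomposition of width max|bag| − 1 = 4, and hence tw(G) ≤ 4.

Yes; width 4.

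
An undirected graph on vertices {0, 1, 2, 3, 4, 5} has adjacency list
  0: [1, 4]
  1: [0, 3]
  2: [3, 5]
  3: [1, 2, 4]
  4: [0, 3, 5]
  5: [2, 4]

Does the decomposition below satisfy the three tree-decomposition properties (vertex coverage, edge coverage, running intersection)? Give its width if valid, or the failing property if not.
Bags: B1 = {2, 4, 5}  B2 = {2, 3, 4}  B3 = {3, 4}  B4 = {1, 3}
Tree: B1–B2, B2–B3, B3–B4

A tree decomposition must satisfy three properties: every vertex lies in some bag; for every edge, both endpoints lie together in some bag; and for every vertex, the bags containing it form a connected subtree. Here vertex 0 appears in no bag, so the decomposition is invalid.

No — vertex 0 appears in no bag.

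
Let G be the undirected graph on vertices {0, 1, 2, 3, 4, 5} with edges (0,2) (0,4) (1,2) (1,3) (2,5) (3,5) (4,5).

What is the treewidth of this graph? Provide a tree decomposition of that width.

Treewidth 2.
One such decomposition:
Bags: B1 = {1, 2, 3}  B2 = {2, 3, 5}  B3 = {0, 2, 5}  B4 = {0, 4, 5}
Tree: B1–B2, B2–B3, B3–B4

Every bag has size at most 3, so the width is 3 − 1 = 2 and tw(G) ≤ 2. The edges 1–3–5–2–1 form a cycle, so G is not a tree and its treewidth is at least 2. The upper and lower bounds meet at 2, so that is the treewidth.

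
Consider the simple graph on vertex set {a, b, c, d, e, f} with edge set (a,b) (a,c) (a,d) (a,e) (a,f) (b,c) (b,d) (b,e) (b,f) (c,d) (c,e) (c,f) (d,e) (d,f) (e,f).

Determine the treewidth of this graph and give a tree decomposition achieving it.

A single bag containing all 6 vertices is trivially a valid decomposition of width 5. On the other hand G contains the 6-clique {a, b, c, d, e, f}. A clique must lie in a single bag of any decomposition, so no decomposition can have width below 5. The upper and lower bounds meet at 5, so that is the treewidth.

Treewidth 5.
Bags: B1 = {a, b, c, d, e, f}
Tree: (single bag)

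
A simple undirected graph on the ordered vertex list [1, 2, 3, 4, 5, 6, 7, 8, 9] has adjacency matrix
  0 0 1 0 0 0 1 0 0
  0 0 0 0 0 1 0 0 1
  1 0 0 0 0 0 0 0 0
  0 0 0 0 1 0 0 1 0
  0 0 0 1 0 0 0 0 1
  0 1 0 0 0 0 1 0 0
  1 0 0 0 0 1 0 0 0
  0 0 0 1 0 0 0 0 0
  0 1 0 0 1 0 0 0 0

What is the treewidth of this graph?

A width-1 tree decomposition is:
Bags: B1 = {4, 8}  B2 = {4, 5}  B3 = {5, 9}  B4 = {2, 9}  B5 = {2, 6}  B6 = {6, 7}  B7 = {1, 7}  B8 = {1, 3}
Tree: B1–B2, B2–B3, B3–B4, B4–B5, B5–B6, B6–B7, B7–B8
Every bag has size at most 2, so the width is 2 − 1 = 1 and tw(G) ≤ 1. G has an edge, so its treewidth is at least 1. The upper and lower bounds meet at 1, so that is the treewidth.

1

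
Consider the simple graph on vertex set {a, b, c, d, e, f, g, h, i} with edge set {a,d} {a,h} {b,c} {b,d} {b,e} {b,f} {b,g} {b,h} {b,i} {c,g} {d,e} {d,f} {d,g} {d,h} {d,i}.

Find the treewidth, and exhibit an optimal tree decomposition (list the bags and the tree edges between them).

Treewidth 2.
Bags: B1 = {b, d, h}  B2 = {b, d, g}  B3 = {b, d, e}  B4 = {b, c, g}  B5 = {a, d, h}  B6 = {b, d, i}  B7 = {b, d, f}
Tree: B1–B2, B2–B3, B2–B4, B1–B5, B1–B6, B3–B7

The largest bag has 3 vertices, giving width 2; this decomposition certifies tw(G) ≤ 2. On the other hand G contains the 3-clique {a, d, h}. A clique must lie in a single bag of any decomposition, so no decomposition can have width below 2. Hence tw(G) = 2 exactly.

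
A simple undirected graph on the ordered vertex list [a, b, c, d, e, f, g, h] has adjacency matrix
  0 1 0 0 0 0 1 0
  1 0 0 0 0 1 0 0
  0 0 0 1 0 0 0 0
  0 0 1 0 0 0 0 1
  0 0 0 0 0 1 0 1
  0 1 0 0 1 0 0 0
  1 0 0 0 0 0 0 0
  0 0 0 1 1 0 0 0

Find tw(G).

A width-1 tree decomposition is:
Bags: B1 = {a, g}  B2 = {a, b}  B3 = {b, f}  B4 = {e, f}  B5 = {e, h}  B6 = {d, h}  B7 = {c, d}
Tree: B1–B2, B2–B3, B3–B4, B4–B5, B5–B6, B6–B7
Each bag holds 2 vertices, so the decomposition has width 1, which upper-bounds the treewidth. Any graph with an edge has treewidth ≥ 1, and G has the edge g–a. Hence tw(G) = 1 exactly.

1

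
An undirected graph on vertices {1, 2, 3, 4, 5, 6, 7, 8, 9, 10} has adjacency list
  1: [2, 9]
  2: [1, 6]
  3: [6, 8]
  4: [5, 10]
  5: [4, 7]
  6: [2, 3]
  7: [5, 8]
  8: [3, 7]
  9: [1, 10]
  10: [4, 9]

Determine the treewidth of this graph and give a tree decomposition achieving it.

Each bag holds 3 vertices, so the decomposition has width 2, which upper-bounds the treewidth. Since 7–8–3–6–2–1–9–10–4–5–7 is a cycle in G, G is not acyclic. Forests are exactly the graphs of treewidth ≤ 1, so tw(G) ≥ 2. The upper and lower bounds meet at 2, so that is the treewidth.

Treewidth 2.
One optimal decomposition is:
Bags: B1 = {3, 7, 8}  B2 = {3, 6, 7}  B3 = {2, 6, 7}  B4 = {1, 2, 7}  B5 = {1, 7, 9}  B6 = {7, 9, 10}  B7 = {4, 7, 10}  B8 = {4, 5, 7}
Tree: B1–B2, B2–B3, B3–B4, B4–B5, B5–B6, B6–B7, B7–B8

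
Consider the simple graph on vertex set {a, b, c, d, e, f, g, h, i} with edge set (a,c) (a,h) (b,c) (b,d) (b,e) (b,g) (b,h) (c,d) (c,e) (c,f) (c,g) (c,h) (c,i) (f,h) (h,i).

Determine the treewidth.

2

A width-2 tree decomposition is:
Bags: B1 = {c, f, h}  B2 = {a, c, h}  B3 = {b, c, h}  B4 = {c, h, i}  B5 = {b, c, e}  B6 = {b, c, g}  B7 = {b, c, d}
Tree: B1–B2, B2–B3, B2–B4, B3–B5, B3–B6, B5–B7
Every bag has size at most 3, so the width is 3 − 1 = 2 and tw(G) ≤ 2. On the other hand G contains the 3-clique {b, c, d}. A clique must lie in a single bag of any decomposition, so no decomposition can have width below 2. Therefore the treewidth is 2.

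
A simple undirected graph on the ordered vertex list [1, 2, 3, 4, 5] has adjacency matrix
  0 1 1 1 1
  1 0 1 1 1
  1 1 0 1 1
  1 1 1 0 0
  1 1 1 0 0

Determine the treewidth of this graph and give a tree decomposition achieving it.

Treewidth 3.
One optimal decomposition is:
Bags: B1 = {1, 2, 3, 5}  B2 = {1, 2, 3, 4}
Tree: B1–B2

Each bag holds 4 vertices, so the decomposition has width 3, which upper-bounds the treewidth. On the other hand G contains the 4-clique {1, 2, 3, 4}. A clique must lie in a single bag of any decomposition, so no decomposition can have width below 3. The upper and lower bounds meet at 3, so that is the treewidth.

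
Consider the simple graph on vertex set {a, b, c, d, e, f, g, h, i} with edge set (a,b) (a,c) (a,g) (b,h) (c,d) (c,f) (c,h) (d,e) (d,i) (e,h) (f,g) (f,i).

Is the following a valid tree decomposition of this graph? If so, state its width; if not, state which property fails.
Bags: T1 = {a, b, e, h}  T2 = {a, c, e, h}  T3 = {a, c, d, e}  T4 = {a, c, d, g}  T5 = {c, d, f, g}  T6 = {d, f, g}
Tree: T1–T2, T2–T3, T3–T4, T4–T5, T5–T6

A tree decomposition must satisfy three properties: every vertex lies in some bag; for every edge, both endpoints lie together in some bag; and for every vertex, the bags containing it form a connected subtree. Here vertex i appears in no bag, so the decomposition is invalid.

No — vertex i appears in no bag.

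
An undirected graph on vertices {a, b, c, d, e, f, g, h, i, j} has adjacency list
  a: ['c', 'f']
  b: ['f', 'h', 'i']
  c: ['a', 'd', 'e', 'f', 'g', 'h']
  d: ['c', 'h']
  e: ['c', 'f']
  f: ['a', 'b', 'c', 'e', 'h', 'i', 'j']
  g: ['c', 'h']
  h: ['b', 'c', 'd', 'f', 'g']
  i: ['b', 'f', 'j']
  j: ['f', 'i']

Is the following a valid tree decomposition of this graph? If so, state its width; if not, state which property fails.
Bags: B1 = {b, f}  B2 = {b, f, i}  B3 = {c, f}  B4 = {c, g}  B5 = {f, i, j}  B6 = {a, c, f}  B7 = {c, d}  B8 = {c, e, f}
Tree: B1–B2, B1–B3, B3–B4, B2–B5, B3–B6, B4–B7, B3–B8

A tree decomposition must satisfy three properties: every vertex lies in some bag; for every edge, both endpoints lie together in some bag; and for every vertex, the bags containing it form a connected subtree. Here vertex h appears in no bag, so the decomposition is invalid.

No — vertex h appears in no bag.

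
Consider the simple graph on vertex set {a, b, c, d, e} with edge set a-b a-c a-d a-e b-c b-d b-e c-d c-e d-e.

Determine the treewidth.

A width-4 tree decomposition is:
Bags: B1 = {a, b, c, d, e}
Tree: (single bag)
A single bag containing all 5 vertices is trivially a valid decomposition of width 4. Conversely, {a, b, c, d, e} is a clique of size 5, and the vertices of any clique must share a bag in every tree decomposition; so some bag has ≥ 5 vertices and tw(G) ≥ 4. The upper and lower bounds meet at 4, so that is the treewidth.

4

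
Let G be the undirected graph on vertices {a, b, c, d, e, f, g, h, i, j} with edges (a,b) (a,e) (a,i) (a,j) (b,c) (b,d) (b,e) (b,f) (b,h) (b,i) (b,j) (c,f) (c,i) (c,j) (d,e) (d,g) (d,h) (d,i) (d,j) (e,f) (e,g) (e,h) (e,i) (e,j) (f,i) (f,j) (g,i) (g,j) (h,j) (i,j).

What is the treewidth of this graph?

4

A width-4 tree decomposition is:
Bags: B1 = {b, e, f, i, j}  B2 = {a, b, e, i, j}  B3 = {b, d, e, i, j}  B4 = {d, e, g, i, j}  B5 = {b, c, f, i, j}  B6 = {b, d, e, h, j}
Tree: B1–B2, B2–B3, B3–B4, B1–B5, B3–B6
The largest bag has 5 vertices, giving width 4; this decomposition certifies tw(G) ≤ 4. On the other hand G contains the 5-clique {d, e, g, i, j}. A clique must lie in a single bag of any decomposition, so no decomposition can have width below 4. Therefore the treewidth is 4.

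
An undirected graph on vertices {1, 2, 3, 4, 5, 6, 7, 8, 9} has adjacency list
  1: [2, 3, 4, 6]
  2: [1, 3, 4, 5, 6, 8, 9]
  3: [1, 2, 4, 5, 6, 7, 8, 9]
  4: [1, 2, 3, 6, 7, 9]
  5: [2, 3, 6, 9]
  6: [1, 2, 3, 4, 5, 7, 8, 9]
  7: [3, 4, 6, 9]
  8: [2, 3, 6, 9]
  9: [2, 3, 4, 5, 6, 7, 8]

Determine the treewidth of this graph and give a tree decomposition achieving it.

Treewidth 4.
One such decomposition:
Bags: B1 = {2, 3, 4, 6, 9}  B2 = {2, 3, 6, 8, 9}  B3 = {1, 2, 3, 4, 6}  B4 = {3, 4, 6, 7, 9}  B5 = {2, 3, 5, 6, 9}
Tree: B1–B2, B1–B3, B1–B4, B1–B5

The largest bag has 5 vertices, giving width 4; this decomposition certifies tw(G) ≤ 4. For the lower bound, the 5 vertices {1, 2, 3, 4, 6} are pairwise adjacent, and any tree decomposition puts a clique entirely inside one bag — forcing width ≥ 4. Combining the bounds, tw(G) = 4.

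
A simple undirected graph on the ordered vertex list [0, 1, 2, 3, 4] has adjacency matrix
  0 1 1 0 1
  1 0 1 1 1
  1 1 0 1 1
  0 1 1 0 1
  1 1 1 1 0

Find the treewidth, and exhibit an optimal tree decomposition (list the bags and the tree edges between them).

Every bag has size at most 4, so the width is 4 − 1 = 3 and tw(G) ≤ 3. On the other hand G contains the 4-clique {0, 1, 2, 4}. A clique must lie in a single bag of any decomposition, so no decomposition can have width below 3. Hence tw(G) = 3 exactly.

Treewidth 3.
Bags: B1 = {1, 2, 3, 4}  B2 = {0, 1, 2, 4}
Tree: B1–B2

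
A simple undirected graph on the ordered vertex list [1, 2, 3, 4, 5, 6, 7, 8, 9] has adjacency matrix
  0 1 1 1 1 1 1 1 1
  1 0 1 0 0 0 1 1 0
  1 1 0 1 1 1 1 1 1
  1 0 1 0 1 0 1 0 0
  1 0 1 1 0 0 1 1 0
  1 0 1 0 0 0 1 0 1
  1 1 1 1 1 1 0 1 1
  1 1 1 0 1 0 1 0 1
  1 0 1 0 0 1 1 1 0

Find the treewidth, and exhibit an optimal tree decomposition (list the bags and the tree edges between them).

Treewidth 4.
One optimal decomposition is:
Bags: B1 = {1, 3, 5, 7, 8}  B2 = {1, 3, 7, 8, 9}  B3 = {1, 3, 6, 7, 9}  B4 = {1, 2, 3, 7, 8}  B5 = {1, 3, 4, 5, 7}
Tree: B1–B2, B2–B3, B2–B4, B1–B5

The largest bag has 5 vertices, giving width 4; this decomposition certifies tw(G) ≤ 4. On the other hand G contains the 5-clique {1, 3, 7, 8, 9}. A clique must lie in a single bag of any decomposition, so no decomposition can have width below 4. Hence tw(G) = 4 exactly.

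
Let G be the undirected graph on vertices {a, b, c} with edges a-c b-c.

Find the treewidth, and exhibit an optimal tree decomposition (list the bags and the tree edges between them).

Every bag has size at most 2, so the width is 2 − 1 = 1 and tw(G) ≤ 1. Any graph with an edge has treewidth ≥ 1, and G has the edge c–b. Combining the bounds, tw(G) = 1.

Treewidth 1.
Bags: B1 = {b, c}  B2 = {a, c}
Tree: B1–B2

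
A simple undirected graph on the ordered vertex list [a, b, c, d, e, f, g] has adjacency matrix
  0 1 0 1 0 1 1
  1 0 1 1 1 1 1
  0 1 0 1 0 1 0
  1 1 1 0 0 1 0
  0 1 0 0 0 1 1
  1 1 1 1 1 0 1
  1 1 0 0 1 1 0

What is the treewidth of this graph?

A width-3 tree decomposition is:
Bags: B1 = {a, b, d, f}  B2 = {a, b, f, g}  B3 = {b, c, d, f}  B4 = {b, e, f, g}
Tree: B1–B2, B1–B3, B2–B4
Each bag holds 4 vertices, so the decomposition has width 3, which upper-bounds the treewidth. On the other hand G contains the 4-clique {b, c, d, f}. A clique must lie in a single bag of any decomposition, so no decomposition can have width below 3. Therefore the treewidth is 3.

3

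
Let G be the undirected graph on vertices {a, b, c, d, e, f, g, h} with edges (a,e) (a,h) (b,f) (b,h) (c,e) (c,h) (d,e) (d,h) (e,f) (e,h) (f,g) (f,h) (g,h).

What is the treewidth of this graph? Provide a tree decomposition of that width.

Every bag has size at most 3, so the width is 3 − 1 = 2 and tw(G) ≤ 2. Conversely, {f, g, h} is a clique of size 3, and the vertices of any clique must share a bag in every tree decomposition; so some bag has ≥ 3 vertices and tw(G) ≥ 2. Therefore the treewidth is 2.

Treewidth 2.
One such decomposition:
Bags: B1 = {a, e, h}  B2 = {e, f, h}  B3 = {c, e, h}  B4 = {b, f, h}  B5 = {f, g, h}  B6 = {d, e, h}
Tree: B1–B2, B1–B3, B2–B4, B2–B5, B3–B6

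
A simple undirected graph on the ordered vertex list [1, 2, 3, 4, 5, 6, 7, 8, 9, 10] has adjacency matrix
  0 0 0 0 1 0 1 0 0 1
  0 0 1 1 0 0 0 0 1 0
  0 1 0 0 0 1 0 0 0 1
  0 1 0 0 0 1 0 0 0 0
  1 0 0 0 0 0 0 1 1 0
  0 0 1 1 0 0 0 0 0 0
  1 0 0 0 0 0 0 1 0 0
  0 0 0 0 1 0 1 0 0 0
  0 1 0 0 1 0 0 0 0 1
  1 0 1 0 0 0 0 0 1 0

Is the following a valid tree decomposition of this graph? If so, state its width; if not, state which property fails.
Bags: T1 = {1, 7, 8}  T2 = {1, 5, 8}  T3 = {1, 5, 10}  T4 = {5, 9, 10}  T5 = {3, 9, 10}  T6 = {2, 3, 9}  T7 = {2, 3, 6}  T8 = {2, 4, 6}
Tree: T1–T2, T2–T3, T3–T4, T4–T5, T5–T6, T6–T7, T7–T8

Yes; width 2.

Checking the three conditions: (i) the bags cover all of {1, 2, 3, 4, 5, 6, 7, 8, 9, 10}; (ii) for each edge, some bag contains both endpoints; (iii) the bags containing any fixed vertex form a subtree. All hold, so the decomposition is valid with width 3 − 1 = 2.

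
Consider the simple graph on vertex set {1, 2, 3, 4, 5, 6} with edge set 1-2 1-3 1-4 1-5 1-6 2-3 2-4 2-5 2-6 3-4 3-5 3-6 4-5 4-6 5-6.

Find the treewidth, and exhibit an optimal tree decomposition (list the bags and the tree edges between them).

Treewidth 5.
Bags: B1 = {1, 2, 3, 4, 5, 6}
Tree: (single bag)

A single bag containing all 6 vertices is trivially a valid decomposition of width 5. For the lower bound, the 6 vertices {1, 2, 3, 4, 5, 6} are pairwise adjacent, and any tree decomposition puts a clique entirely inside one bag — forcing width ≥ 5. The upper and lower bounds meet at 5, so that is the treewidth.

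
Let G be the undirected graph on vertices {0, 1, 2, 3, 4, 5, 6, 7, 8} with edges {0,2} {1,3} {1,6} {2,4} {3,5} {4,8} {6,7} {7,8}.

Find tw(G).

A width-1 tree decomposition is:
Bags: B1 = {0, 2}  B2 = {2, 4}  B3 = {4, 8}  B4 = {7, 8}  B5 = {6, 7}  B6 = {1, 6}  B7 = {1, 3}  B8 = {3, 5}
Tree: B1–B2, B2–B3, B3–B4, B4–B5, B5–B6, B6–B7, B7–B8
Each bag holds 2 vertices, so the decomposition has width 1, which upper-bounds the treewidth. Since G has at least one edge (e.g. 0–2), it is not an edgeless graph, so tw(G) ≥ 1. Hence tw(G) = 1 exactly.

1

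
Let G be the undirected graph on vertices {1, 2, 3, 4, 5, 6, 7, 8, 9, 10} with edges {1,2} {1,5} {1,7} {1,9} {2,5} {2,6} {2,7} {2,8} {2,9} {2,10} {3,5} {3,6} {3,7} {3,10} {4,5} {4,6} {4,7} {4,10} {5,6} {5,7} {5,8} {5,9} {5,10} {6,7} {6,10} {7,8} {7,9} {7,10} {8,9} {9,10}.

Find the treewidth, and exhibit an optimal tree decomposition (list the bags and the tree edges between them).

Treewidth 4.
Bags: B1 = {2, 5, 6, 7, 10}  B2 = {2, 5, 7, 9, 10}  B3 = {4, 5, 6, 7, 10}  B4 = {2, 5, 7, 8, 9}  B5 = {3, 5, 6, 7, 10}  B6 = {1, 2, 5, 7, 9}
Tree: B1–B2, B1–B3, B2–B4, B1–B5, B4–B6

Each bag holds 5 vertices, so the decomposition has width 4, which upper-bounds the treewidth. For the lower bound, the 5 vertices {2, 5, 7, 8, 9} are pairwise adjacent, and any tree decomposition puts a clique entirely inside one bag — forcing width ≥ 4. Combining the bounds, tw(G) = 4.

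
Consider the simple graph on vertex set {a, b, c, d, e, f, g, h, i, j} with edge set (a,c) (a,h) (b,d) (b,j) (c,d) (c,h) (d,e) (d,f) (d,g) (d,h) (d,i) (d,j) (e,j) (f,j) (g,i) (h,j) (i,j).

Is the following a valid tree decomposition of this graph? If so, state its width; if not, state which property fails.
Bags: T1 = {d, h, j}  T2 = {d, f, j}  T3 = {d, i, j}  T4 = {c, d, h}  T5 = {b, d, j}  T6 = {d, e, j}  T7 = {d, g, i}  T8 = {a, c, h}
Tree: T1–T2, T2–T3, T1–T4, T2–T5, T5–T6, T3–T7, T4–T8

Vertex coverage: the bags together contain {a, b, c, d, e, f, g, h, i, j}, the full vertex set. Edge coverage: each edge of G has both endpoints in at least one bag. Running intersection: for every vertex, the bags containing it form a connected subtree. All three properties hold, so this is a valid tree decomposition of width max|bag| − 1 = 2, and hence tw(G) ≤ 2.

Yes; width 2.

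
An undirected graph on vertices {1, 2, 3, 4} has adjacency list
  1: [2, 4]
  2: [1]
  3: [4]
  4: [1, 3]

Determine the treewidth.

A width-1 tree decomposition is:
Bags: B1 = {1, 4}  B2 = {3, 4}  B3 = {1, 2}
Tree: B1–B2, B1–B3
The largest bag has 2 vertices, giving width 1; this decomposition certifies tw(G) ≤ 1. G has an edge, so its treewidth is at least 1. Combining the bounds, tw(G) = 1.

1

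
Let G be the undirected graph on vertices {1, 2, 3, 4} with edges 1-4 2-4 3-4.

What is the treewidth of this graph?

A width-1 tree decomposition is:
Bags: B1 = {1, 4}  B2 = {2, 4}  B3 = {3, 4}
Tree: B1–B2, B2–B3
Every bag has size at most 2, so the width is 2 − 1 = 1 and tw(G) ≤ 1. Any graph with an edge has treewidth ≥ 1, and G has the edge 4–1. Combining the bounds, tw(G) = 1.

1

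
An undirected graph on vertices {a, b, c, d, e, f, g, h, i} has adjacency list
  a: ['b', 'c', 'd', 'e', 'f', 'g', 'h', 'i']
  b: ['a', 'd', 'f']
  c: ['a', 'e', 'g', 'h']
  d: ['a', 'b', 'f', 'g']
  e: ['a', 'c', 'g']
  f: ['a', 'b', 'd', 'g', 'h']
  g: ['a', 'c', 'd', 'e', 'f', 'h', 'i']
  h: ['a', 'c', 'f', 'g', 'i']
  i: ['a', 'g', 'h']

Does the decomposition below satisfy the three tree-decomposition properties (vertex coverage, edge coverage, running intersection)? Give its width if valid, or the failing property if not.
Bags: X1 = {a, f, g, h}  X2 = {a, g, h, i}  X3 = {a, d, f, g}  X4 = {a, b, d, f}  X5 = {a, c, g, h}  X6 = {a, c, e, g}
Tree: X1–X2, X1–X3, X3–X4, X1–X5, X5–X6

Checking the three conditions: (i) the bags cover all of {a, b, c, d, e, f, g, h, i}; (ii) for each edge, some bag contains both endpoints; (iii) the bags containing any fixed vertex form a subtree. All hold, so the decomposition is valid with width 4 − 1 = 3.

Yes; width 3.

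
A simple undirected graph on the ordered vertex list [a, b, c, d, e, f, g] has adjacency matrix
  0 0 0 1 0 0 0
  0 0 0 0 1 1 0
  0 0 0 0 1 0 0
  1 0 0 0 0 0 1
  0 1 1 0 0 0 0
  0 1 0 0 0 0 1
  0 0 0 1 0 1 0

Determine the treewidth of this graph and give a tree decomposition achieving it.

Every bag has size at most 2, so the width is 2 − 1 = 1 and tw(G) ≤ 1. Since G has at least one edge (e.g. a–d), it is not an edgeless graph, so tw(G) ≥ 1. The upper and lower bounds meet at 1, so that is the treewidth.

Treewidth 1.
One optimal decomposition is:
Bags: B1 = {a, d}  B2 = {d, g}  B3 = {f, g}  B4 = {b, f}  B5 = {b, e}  B6 = {c, e}
Tree: B1–B2, B2–B3, B3–B4, B4–B5, B5–B6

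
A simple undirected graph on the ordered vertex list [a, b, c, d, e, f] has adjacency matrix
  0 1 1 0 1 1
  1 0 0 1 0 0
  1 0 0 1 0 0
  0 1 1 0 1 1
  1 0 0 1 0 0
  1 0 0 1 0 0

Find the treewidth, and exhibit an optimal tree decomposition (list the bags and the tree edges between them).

The largest bag has 3 vertices, giving width 2; this decomposition certifies tw(G) ≤ 2. The edges a–e–d–b–a form a cycle, so G is not a tree and its treewidth is at least 2. Hence tw(G) = 2 exactly.

Treewidth 2.
One optimal decomposition is:
Bags: B1 = {a, d, e}  B2 = {a, b, d}  B3 = {a, d, f}  B4 = {a, c, d}
Tree: B1–B2, B2–B3, B3–B4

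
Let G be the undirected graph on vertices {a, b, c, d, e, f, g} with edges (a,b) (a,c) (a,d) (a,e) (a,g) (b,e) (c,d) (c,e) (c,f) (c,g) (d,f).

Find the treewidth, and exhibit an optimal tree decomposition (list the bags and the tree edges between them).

Each bag holds 3 vertices, so the decomposition has width 2, which upper-bounds the treewidth. Conversely, {a, c, d} is a clique of size 3, and the vertices of any clique must share a bag in every tree decomposition; so some bag has ≥ 3 vertices and tw(G) ≥ 2. Hence tw(G) = 2 exactly.

Treewidth 2.
Bags: B1 = {a, c, g}  B2 = {a, c, e}  B3 = {a, b, e}  B4 = {a, c, d}  B5 = {c, d, f}
Tree: B1–B2, B2–B3, B1–B4, B4–B5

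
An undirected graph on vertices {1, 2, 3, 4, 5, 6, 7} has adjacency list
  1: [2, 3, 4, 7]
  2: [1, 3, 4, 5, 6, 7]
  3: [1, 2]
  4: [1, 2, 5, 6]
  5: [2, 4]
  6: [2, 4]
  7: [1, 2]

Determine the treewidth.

2

A width-2 tree decomposition is:
Bags: B1 = {2, 4, 5}  B2 = {1, 2, 4}  B3 = {2, 4, 6}  B4 = {1, 2, 3}  B5 = {1, 2, 7}
Tree: B1–B2, B1–B3, B2–B4, B4–B5
Each bag holds 3 vertices, so the decomposition has width 2, which upper-bounds the treewidth. On the other hand G contains the 3-clique {1, 2, 3}. A clique must lie in a single bag of any decomposition, so no decomposition can have width below 2. Therefore the treewidth is 2.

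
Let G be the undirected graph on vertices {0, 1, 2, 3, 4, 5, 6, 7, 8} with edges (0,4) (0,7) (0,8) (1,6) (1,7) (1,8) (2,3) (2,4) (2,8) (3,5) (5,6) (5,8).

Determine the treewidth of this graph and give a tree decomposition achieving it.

Treewidth 3.
One such decomposition:
Bags: B1 = {0, 2, 4, 7}  B2 = {0, 2, 7, 8}  B3 = {1, 2, 7, 8}  B4 = {1, 2, 3, 8}  B5 = {1, 3, 5, 8}  B6 = {1, 3, 5, 6}
Tree: B1–B2, B2–B3, B3–B4, B4–B5, B5–B6

Every bag has size at most 4, so the width is 4 − 1 = 3 and tw(G) ≤ 3. For the lower bound: the 4 vertex sets {0,4,7}, {2}, {8}, {1,3,5,6} are disjoint, each induces a connected subgraph, and every pair is joined by at least one edge of G. Contracting each set to a single vertex therefore yields K_{4} as a minor, and since treewidth is minor-monotone, tw(G) ≥ tw(K_{4}) = 3. Hence tw(G) = 3 exactly.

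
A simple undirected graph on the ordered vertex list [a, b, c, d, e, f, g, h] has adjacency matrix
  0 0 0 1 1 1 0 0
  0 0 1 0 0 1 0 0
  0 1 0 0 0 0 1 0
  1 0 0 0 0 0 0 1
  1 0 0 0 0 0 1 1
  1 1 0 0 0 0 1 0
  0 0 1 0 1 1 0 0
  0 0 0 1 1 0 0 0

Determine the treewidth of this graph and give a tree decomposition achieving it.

Treewidth 2.
One optimal decomposition is:
Bags: B1 = {d, e, h}  B2 = {a, d, e}  B3 = {a, e, g}  B4 = {a, f, g}  B5 = {c, f, g}  B6 = {b, c, f}
Tree: B1–B2, B2–B3, B3–B4, B4–B5, B5–B6

Every bag has size at most 3, so the width is 3 − 1 = 2 and tw(G) ≤ 2. For the lower bound, G contains the cycle h–d–a–e–h, so G is not a forest; only forests have treewidth ≤ 1, hence tw(G) ≥ 2. Combining the bounds, tw(G) = 2.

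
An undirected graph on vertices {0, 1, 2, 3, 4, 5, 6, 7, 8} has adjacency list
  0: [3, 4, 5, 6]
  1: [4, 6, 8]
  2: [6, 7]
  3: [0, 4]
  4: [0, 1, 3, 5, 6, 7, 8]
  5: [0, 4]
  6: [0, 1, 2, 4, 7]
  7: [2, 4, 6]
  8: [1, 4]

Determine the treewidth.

2

A width-2 tree decomposition is:
Bags: B1 = {1, 4, 6}  B2 = {0, 4, 6}  B3 = {1, 4, 8}  B4 = {0, 4, 5}  B5 = {4, 6, 7}  B6 = {0, 3, 4}  B7 = {2, 6, 7}
Tree: B1–B2, B1–B3, B2–B4, B2–B5, B4–B6, B5–B7
Each bag holds 3 vertices, so the decomposition has width 2, which upper-bounds the treewidth. Conversely, {2, 6, 7} is a clique of size 3, and the vertices of any clique must share a bag in every tree decomposition; so some bag has ≥ 3 vertices and tw(G) ≥ 2. Combining the bounds, tw(G) = 2.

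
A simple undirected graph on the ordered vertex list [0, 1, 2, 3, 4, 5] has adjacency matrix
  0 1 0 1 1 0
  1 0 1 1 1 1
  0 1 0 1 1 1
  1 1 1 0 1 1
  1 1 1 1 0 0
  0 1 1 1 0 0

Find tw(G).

3

A width-3 tree decomposition is:
Bags: B1 = {1, 2, 3, 5}  B2 = {1, 2, 3, 4}  B3 = {0, 1, 3, 4}
Tree: B1–B2, B2–B3
Each bag holds 4 vertices, so the decomposition has width 3, which upper-bounds the treewidth. On the other hand G contains the 4-clique {0, 1, 3, 4}. A clique must lie in a single bag of any decomposition, so no decomposition can have width below 3. Hence tw(G) = 3 exactly.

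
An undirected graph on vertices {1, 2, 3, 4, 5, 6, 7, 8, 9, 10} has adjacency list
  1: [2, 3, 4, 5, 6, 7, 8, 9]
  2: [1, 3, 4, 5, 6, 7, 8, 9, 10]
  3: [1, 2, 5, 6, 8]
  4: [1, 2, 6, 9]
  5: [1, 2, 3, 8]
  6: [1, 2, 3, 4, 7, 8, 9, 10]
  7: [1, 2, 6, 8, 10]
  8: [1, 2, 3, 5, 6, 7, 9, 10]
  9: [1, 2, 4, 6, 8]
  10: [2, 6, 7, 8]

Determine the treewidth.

4

A width-4 tree decomposition is:
Bags: B1 = {1, 2, 3, 6, 8}  B2 = {1, 2, 6, 8, 9}  B3 = {1, 2, 4, 6, 9}  B4 = {1, 2, 3, 5, 8}  B5 = {1, 2, 6, 7, 8}  B6 = {2, 6, 7, 8, 10}
Tree: B1–B2, B2–B3, B1–B4, B1–B5, B5–B6
The largest bag has 5 vertices, giving width 4; this decomposition certifies tw(G) ≤ 4. Conversely, {1, 2, 3, 5, 8} is a clique of size 5, and the vertices of any clique must share a bag in every tree decomposition; so some bag has ≥ 5 vertices and tw(G) ≥ 4. Therefore the treewidth is 4.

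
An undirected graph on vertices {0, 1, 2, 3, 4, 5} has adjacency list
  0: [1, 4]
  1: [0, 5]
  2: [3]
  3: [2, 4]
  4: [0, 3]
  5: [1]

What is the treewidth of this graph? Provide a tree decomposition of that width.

Treewidth 1.
One optimal decomposition is:
Bags: B1 = {3, 4}  B2 = {2, 3}  B3 = {0, 4}  B4 = {0, 1}  B5 = {1, 5}
Tree: B1–B2, B1–B3, B3–B4, B4–B5

Each bag holds 2 vertices, so the decomposition has width 1, which upper-bounds the treewidth. Any graph with an edge has treewidth ≥ 1, and G has the edge 3–4. The upper and lower bounds meet at 1, so that is the treewidth.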